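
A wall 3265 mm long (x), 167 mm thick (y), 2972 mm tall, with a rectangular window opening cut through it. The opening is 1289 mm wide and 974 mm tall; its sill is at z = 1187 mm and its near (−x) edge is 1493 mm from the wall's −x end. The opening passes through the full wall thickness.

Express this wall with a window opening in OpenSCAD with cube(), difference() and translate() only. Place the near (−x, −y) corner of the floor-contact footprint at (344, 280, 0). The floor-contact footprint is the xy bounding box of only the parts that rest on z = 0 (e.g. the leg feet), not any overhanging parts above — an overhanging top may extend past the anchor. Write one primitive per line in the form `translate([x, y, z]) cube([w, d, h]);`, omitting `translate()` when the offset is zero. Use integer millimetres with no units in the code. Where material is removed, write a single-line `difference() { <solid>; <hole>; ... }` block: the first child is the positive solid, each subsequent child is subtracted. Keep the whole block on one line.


difference() { translate([344, 280, 0]) cube([3265, 167, 2972]); translate([1837, 280, 1187]) cube([1289, 167, 974]); }


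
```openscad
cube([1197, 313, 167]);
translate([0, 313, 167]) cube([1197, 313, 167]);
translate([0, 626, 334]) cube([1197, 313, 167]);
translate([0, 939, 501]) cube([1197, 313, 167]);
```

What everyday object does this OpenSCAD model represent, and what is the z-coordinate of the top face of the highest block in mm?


A staircase. The total rise is 668 mm.

4 identical blocks, each offset up and back from the previous — a staircase. Each step is 167 mm tall and there are 4 of them, so the total rise is 4 × 167 = 668 mm.


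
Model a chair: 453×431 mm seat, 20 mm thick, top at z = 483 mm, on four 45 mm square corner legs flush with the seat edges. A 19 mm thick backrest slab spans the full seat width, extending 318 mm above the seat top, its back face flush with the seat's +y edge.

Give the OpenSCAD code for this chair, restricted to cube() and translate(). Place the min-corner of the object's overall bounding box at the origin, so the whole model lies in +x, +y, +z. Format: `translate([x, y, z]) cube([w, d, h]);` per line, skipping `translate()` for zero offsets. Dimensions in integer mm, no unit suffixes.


translate([0, 0, 463]) cube([453, 431, 20]);
cube([45, 45, 463]);
translate([408, 0, 0]) cube([45, 45, 463]);
translate([0, 386, 0]) cube([45, 45, 463]);
translate([408, 386, 0]) cube([45, 45, 463]);
translate([0, 412, 483]) cube([453, 19, 318]);


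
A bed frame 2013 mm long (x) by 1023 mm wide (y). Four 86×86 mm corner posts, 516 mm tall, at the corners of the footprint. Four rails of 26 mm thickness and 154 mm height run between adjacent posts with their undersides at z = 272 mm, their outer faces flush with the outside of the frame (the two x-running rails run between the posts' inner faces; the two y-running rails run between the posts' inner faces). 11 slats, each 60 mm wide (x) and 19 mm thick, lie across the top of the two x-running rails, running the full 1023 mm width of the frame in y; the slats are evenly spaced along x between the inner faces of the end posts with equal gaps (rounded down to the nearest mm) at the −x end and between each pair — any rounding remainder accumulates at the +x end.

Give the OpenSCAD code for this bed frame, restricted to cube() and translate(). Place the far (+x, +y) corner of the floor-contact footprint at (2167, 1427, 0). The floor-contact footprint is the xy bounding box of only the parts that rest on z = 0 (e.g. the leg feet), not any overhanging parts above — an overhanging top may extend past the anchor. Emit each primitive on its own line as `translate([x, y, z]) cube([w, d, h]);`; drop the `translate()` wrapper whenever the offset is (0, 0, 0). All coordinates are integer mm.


// slat z = rail_z + rail_h = 272 + 154 = 426
// slat gap = ⌊(1841 − 11·60) / 12⌋ = 98
translate([154, 404, 0]) cube([86, 86, 516]);
translate([154, 1341, 0]) cube([86, 86, 516]);
translate([2081, 404, 0]) cube([86, 86, 516]);
translate([2081, 1341, 0]) cube([86, 86, 516]);
translate([240, 404, 272]) cube([1841, 26, 154]);
translate([240, 1401, 272]) cube([1841, 26, 154]);
translate([154, 490, 272]) cube([26, 851, 154]);
translate([2141, 490, 272]) cube([26, 851, 154]);
translate([338, 404, 426]) cube([60, 1023, 19]);
translate([496, 404, 426]) cube([60, 1023, 19]);
translate([654, 404, 426]) cube([60, 1023, 19]);
translate([812, 404, 426]) cube([60, 1023, 19]);
translate([970, 404, 426]) cube([60, 1023, 19]);
translate([1128, 404, 426]) cube([60, 1023, 19]);
translate([1286, 404, 426]) cube([60, 1023, 19]);
translate([1444, 404, 426]) cube([60, 1023, 19]);
translate([1602, 404, 426]) cube([60, 1023, 19]);
translate([1760, 404, 426]) cube([60, 1023, 19]);
translate([1918, 404, 426]) cube([60, 1023, 19]);


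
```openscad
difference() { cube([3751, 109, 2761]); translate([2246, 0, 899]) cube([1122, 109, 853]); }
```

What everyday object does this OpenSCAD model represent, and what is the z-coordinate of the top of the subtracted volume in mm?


A wall with a window opening. The window head height is 1752 mm.

A wall with a rectangular opening subtracted — a window. Sill at z = 899, opening 853 mm tall, so the head is at 899 + 853 = 1752 mm.


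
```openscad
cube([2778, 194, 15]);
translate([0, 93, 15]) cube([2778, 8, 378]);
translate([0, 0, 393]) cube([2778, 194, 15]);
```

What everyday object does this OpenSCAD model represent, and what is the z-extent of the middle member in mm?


An I-beam. The web height is 378 mm.

Two wide flanges with a thin centred web — an I-beam. Overall 408 mm minus two 15 mm flanges gives a web of 408 − 2·15 = 378 mm.


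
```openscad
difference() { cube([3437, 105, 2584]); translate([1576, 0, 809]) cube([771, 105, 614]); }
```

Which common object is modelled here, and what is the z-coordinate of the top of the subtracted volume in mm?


A wall with a window opening. The window head height is 1423 mm.

A wall with a rectangular opening subtracted — a window. Sill at z = 809, opening 614 mm tall, so the head is at 809 + 614 = 1423 mm.


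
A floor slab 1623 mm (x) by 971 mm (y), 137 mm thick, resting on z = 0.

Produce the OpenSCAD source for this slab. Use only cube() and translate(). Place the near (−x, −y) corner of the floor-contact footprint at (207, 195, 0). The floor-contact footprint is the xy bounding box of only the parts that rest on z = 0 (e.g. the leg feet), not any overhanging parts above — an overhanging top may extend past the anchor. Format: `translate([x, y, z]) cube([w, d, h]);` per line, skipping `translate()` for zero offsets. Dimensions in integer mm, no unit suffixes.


translate([207, 195, 0]) cube([1623, 971, 137]);


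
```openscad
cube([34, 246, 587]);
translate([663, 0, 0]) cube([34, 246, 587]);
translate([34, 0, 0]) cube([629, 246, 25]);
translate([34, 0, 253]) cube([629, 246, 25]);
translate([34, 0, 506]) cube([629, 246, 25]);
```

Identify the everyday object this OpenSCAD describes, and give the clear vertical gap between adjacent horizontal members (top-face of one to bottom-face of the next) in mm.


A bookshelf. The clear shelf gap is 228 mm.

Two tall side panels with 3 horizontal boards between them — a bookshelf. The first two shelf undersides are at z = 0 and z = 253; with shelf thickness 25, the clear gap is 253 − 0 − 25 = 228 mm.


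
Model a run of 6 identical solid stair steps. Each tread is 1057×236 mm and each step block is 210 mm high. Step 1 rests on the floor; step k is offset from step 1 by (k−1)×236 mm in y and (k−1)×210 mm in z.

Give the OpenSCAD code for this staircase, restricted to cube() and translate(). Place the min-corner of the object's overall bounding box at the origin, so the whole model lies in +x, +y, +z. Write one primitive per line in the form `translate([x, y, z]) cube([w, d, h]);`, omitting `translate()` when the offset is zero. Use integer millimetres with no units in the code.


cube([1057, 236, 210]);
translate([0, 236, 210]) cube([1057, 236, 210]);
translate([0, 472, 420]) cube([1057, 236, 210]);
translate([0, 708, 630]) cube([1057, 236, 210]);
translate([0, 944, 840]) cube([1057, 236, 210]);
translate([0, 1180, 1050]) cube([1057, 236, 210]);


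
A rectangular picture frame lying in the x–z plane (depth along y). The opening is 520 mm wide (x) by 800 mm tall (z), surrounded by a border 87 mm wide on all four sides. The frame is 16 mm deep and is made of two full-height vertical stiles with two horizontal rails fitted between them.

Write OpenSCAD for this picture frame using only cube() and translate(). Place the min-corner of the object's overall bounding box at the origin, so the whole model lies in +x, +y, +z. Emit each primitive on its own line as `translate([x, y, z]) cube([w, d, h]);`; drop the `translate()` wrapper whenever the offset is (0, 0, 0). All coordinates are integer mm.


cube([87, 16, 974]);
translate([607, 0, 0]) cube([87, 16, 974]);
translate([87, 0, 0]) cube([520, 16, 87]);
translate([87, 0, 887]) cube([520, 16, 87]);


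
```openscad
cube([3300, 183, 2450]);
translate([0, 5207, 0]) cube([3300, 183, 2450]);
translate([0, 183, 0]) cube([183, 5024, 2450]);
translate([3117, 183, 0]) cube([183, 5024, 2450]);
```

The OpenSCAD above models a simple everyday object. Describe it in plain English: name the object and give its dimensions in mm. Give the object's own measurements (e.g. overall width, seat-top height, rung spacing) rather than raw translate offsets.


The wall frame of a small rectangular building: four walls, each 2450 mm tall and 183 mm thick, enclosing a footprint 3300 mm (x) by 5390 mm (y) outside-to-outside, with no floor or roof. The front and back walls (the −y and +y sides) span the full width; the two side walls fit between them.


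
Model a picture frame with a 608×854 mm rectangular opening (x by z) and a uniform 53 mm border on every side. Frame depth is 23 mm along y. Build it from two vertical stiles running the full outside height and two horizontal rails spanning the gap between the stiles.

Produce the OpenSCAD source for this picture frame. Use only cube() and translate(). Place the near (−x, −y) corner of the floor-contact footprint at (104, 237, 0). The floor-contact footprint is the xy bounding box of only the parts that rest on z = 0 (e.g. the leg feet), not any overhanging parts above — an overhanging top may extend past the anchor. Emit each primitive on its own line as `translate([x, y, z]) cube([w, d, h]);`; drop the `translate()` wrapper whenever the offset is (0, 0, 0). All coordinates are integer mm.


translate([104, 237, 0]) cube([53, 23, 960]);
translate([765, 237, 0]) cube([53, 23, 960]);
translate([157, 237, 0]) cube([608, 23, 53]);
translate([157, 237, 907]) cube([608, 23, 53]);


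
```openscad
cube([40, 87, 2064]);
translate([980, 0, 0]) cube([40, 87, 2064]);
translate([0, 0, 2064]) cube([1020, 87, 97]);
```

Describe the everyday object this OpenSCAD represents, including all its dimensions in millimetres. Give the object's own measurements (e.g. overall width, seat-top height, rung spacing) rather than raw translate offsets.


A door frame. The clear opening is 940 mm wide and 2064 mm high. Two 40 mm wide jambs, 87 mm deep, stand either side of the opening from the floor to the top of the opening. A 97 mm thick head sits across the top of both jambs, spanning the full outside width of the frame.


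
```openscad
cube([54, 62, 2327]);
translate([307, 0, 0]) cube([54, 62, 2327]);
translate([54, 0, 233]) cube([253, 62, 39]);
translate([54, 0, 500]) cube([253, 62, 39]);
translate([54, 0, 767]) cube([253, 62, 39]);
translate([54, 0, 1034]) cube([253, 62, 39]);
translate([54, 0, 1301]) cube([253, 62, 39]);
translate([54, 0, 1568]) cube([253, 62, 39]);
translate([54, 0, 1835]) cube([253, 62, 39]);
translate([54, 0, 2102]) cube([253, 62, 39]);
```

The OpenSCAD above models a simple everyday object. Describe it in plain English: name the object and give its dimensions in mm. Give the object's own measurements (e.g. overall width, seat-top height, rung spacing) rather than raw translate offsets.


A straight ladder. Two 54×62 mm vertical rails, 2327 mm tall, stand 361 mm apart (outside-to-outside) with their front faces coplanar on the −y side. 8 rungs, each 62 mm deep and 39 mm tall, span between the inner faces of the rails, front faces flush with the rails. The lowest rung's underside is at z = 233 mm and rungs are spaced 267 mm apart (underside to underside).


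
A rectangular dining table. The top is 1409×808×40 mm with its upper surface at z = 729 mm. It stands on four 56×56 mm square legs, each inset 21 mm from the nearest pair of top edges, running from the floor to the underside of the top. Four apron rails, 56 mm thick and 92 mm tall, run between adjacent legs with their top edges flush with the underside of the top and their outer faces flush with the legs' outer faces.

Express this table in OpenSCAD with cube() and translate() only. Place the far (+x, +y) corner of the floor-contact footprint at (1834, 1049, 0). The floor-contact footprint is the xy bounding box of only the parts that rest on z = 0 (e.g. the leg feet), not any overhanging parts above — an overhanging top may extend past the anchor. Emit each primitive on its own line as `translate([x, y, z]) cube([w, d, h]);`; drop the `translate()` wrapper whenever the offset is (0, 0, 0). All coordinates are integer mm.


translate([446, 262, 689]) cube([1409, 808, 40]);
translate([467, 283, 0]) cube([56, 56, 689]);
translate([1778, 283, 0]) cube([56, 56, 689]);
translate([467, 993, 0]) cube([56, 56, 689]);
translate([1778, 993, 0]) cube([56, 56, 689]);
translate([523, 283, 597]) cube([1255, 56, 92]);
translate([523, 993, 597]) cube([1255, 56, 92]);
translate([467, 339, 597]) cube([56, 654, 92]);
translate([1778, 339, 597]) cube([56, 654, 92]);


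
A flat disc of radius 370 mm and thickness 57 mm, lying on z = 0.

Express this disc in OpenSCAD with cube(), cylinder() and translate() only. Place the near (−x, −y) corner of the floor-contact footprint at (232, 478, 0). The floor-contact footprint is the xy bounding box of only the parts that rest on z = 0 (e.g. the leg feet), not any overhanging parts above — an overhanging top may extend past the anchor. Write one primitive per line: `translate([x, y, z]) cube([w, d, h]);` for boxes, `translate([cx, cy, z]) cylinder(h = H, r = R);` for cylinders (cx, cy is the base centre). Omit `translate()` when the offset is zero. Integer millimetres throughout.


translate([602, 848, 0]) cylinder(h = 57, r = 370);


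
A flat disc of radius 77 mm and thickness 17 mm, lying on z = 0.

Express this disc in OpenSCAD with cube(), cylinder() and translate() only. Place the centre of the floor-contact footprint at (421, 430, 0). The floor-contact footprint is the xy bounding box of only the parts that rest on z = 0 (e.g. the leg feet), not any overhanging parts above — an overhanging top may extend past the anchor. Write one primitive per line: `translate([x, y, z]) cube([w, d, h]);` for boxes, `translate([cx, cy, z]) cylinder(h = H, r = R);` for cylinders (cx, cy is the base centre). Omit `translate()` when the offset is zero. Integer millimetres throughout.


translate([421, 430, 0]) cylinder(h = 17, r = 77);


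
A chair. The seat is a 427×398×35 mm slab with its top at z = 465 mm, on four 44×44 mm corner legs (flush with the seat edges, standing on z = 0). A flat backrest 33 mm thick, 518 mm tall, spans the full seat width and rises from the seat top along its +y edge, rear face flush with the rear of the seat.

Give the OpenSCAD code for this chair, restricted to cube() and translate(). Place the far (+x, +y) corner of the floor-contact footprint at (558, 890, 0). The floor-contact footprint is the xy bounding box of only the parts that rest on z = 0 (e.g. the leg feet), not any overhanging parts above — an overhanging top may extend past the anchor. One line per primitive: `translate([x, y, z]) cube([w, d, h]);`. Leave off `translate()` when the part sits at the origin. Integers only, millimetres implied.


translate([131, 492, 430]) cube([427, 398, 35]);
translate([131, 492, 0]) cube([44, 44, 430]);
translate([514, 492, 0]) cube([44, 44, 430]);
translate([131, 846, 0]) cube([44, 44, 430]);
translate([514, 846, 0]) cube([44, 44, 430]);
translate([131, 857, 465]) cube([427, 33, 518]);


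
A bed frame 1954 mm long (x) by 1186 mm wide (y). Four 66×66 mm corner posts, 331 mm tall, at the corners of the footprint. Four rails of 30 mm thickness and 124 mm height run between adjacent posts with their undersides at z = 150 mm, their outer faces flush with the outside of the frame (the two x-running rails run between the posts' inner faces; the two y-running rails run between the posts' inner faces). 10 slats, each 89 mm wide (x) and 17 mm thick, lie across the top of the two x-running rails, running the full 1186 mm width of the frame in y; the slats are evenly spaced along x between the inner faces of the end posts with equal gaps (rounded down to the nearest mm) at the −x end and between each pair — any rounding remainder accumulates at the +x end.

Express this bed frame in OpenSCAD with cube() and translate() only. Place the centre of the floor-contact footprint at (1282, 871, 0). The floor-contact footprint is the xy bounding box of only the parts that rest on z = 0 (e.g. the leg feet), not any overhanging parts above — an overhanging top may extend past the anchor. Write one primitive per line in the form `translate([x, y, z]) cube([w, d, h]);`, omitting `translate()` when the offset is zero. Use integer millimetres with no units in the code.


translate([305, 278, 0]) cube([66, 66, 331]);
translate([305, 1398, 0]) cube([66, 66, 331]);
translate([2193, 278, 0]) cube([66, 66, 331]);
translate([2193, 1398, 0]) cube([66, 66, 331]);
translate([371, 278, 150]) cube([1822, 30, 124]);
translate([371, 1434, 150]) cube([1822, 30, 124]);
translate([305, 344, 150]) cube([30, 1054, 124]);
translate([2229, 344, 150]) cube([30, 1054, 124]);
translate([455, 278, 274]) cube([89, 1186, 17]);
translate([628, 278, 274]) cube([89, 1186, 17]);
translate([801, 278, 274]) cube([89, 1186, 17]);
translate([974, 278, 274]) cube([89, 1186, 17]);
translate([1147, 278, 274]) cube([89, 1186, 17]);
translate([1320, 278, 274]) cube([89, 1186, 17]);
translate([1493, 278, 274]) cube([89, 1186, 17]);
translate([1666, 278, 274]) cube([89, 1186, 17]);
translate([1839, 278, 274]) cube([89, 1186, 17]);
translate([2012, 278, 274]) cube([89, 1186, 17]);


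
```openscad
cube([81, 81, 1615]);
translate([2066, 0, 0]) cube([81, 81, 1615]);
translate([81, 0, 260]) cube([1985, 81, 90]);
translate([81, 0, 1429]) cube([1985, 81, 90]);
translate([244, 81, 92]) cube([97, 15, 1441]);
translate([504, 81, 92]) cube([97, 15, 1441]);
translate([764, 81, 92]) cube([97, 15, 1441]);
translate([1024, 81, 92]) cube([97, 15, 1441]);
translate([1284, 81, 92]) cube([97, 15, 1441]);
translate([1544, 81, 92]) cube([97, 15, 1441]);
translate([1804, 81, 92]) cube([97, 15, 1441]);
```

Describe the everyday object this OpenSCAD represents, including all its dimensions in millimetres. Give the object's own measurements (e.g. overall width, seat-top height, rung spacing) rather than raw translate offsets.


A fence section. Two 81×81 mm posts, 1615 mm tall, stand on the floor with a clear span of 1985 mm between their inner faces. Two horizontal rails of 81×90 mm section span the gap between the posts with their undersides at z = 260 mm and z = 1429 mm, flush with the posts' −y face. 7 pickets, each 97 mm wide, 15 mm thick and 1441 mm tall, are fixed to the +y face of the rails with their bottoms at z = 92 mm, spaced across the span with a 163 mm gap after the −x post and between neighbouring pickets, with 165 mm left before the +x post.


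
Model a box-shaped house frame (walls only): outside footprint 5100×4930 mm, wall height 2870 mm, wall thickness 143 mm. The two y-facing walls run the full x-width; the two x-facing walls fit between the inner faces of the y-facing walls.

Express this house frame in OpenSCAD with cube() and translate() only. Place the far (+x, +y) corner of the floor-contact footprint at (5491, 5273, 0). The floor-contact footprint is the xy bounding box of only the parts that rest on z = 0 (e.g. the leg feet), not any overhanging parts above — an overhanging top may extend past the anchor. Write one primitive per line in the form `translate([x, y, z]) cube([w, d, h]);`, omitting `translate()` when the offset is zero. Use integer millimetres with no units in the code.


translate([391, 343, 0]) cube([5100, 143, 2870]);
translate([391, 5130, 0]) cube([5100, 143, 2870]);
translate([391, 486, 0]) cube([143, 4644, 2870]);
translate([5348, 486, 0]) cube([143, 4644, 2870]);


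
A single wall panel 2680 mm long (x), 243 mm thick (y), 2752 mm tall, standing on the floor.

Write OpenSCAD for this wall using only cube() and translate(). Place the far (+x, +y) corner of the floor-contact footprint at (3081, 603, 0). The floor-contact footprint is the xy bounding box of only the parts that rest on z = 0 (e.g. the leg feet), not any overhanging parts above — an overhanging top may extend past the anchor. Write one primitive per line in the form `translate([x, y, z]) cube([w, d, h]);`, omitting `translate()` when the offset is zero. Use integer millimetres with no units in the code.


translate([401, 360, 0]) cube([2680, 243, 2752]);


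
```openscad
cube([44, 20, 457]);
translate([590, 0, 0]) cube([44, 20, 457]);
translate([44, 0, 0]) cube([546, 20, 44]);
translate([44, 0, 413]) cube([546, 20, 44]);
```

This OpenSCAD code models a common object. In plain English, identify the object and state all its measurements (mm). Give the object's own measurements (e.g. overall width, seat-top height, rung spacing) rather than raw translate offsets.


A rectangular picture frame lying in the x–z plane (depth along y). The opening is 546 mm wide (x) by 369 mm tall (z), surrounded by a border 44 mm wide on all four sides. The frame is 20 mm deep and is made of two full-height vertical stiles with two horizontal rails fitted between them.


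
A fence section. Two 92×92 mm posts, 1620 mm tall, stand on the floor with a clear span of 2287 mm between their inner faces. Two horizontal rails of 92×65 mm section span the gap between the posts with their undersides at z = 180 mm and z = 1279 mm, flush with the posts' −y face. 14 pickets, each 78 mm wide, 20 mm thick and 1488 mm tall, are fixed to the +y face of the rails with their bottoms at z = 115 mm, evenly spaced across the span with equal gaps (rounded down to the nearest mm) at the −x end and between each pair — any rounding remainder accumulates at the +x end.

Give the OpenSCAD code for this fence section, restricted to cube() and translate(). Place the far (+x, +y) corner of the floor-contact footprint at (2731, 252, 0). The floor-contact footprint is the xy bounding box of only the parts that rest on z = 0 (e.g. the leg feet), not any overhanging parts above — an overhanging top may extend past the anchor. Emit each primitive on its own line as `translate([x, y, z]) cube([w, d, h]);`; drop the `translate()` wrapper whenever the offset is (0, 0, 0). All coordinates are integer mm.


translate([260, 160, 0]) cube([92, 92, 1620]);
translate([2639, 160, 0]) cube([92, 92, 1620]);
translate([352, 160, 180]) cube([2287, 92, 65]);
translate([352, 160, 1279]) cube([2287, 92, 65]);
translate([431, 252, 115]) cube([78, 20, 1488]);
translate([588, 252, 115]) cube([78, 20, 1488]);
translate([745, 252, 115]) cube([78, 20, 1488]);
translate([902, 252, 115]) cube([78, 20, 1488]);
translate([1059, 252, 115]) cube([78, 20, 1488]);
translate([1216, 252, 115]) cube([78, 20, 1488]);
translate([1373, 252, 115]) cube([78, 20, 1488]);
translate([1530, 252, 115]) cube([78, 20, 1488]);
translate([1687, 252, 115]) cube([78, 20, 1488]);
translate([1844, 252, 115]) cube([78, 20, 1488]);
translate([2001, 252, 115]) cube([78, 20, 1488]);
translate([2158, 252, 115]) cube([78, 20, 1488]);
translate([2315, 252, 115]) cube([78, 20, 1488]);
translate([2472, 252, 115]) cube([78, 20, 1488]);


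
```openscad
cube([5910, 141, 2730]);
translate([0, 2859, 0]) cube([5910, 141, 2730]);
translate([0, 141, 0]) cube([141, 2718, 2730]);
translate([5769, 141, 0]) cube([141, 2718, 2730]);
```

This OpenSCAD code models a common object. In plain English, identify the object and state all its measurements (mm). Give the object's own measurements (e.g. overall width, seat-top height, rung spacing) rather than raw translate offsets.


The wall frame of a small rectangular building: four walls, each 2730 mm tall and 141 mm thick, enclosing a footprint 5910 mm (x) by 3000 mm (y) outside-to-outside, with no floor or roof. The front and back walls (the −y and +y sides) span the full width; the two side walls fit between them.


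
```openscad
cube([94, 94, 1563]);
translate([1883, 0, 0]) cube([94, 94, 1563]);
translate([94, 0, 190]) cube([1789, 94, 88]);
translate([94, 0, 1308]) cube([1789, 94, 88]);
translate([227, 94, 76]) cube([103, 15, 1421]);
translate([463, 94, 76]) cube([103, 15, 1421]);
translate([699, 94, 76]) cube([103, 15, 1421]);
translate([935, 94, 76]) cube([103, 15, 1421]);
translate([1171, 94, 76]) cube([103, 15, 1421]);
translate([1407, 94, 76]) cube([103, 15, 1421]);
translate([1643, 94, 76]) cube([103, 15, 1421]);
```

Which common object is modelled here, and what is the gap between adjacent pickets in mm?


A fence section. The picket gap is 133 mm.

Two posts, two rails, 7 pickets — a fence section. Span 1789 mm holds 7 pickets of 103 mm with 8 equal gaps: ⌊(1789 − 7·103) / 8⌋ = 133 mm.


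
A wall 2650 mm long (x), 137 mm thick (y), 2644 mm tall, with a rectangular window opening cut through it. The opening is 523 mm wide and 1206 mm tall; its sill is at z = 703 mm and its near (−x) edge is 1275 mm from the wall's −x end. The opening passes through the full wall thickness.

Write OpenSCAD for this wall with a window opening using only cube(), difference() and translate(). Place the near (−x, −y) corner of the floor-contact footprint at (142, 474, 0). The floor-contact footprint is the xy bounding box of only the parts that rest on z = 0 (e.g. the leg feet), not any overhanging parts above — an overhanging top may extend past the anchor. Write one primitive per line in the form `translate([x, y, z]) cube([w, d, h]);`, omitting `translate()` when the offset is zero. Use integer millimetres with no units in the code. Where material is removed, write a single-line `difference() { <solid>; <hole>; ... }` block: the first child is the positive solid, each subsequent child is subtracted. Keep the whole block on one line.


difference() { translate([142, 474, 0]) cube([2650, 137, 2644]); translate([1417, 474, 703]) cube([523, 137, 1206]); }


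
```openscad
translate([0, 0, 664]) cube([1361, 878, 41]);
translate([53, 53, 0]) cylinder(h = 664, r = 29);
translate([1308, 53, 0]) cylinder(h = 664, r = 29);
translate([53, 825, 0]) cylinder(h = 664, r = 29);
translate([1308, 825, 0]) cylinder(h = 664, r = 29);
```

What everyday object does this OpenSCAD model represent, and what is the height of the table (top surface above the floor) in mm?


A table. The table height is 705 mm.

A 1361×878×41 slab sits at z = 664 on four Ø58 mm round legs — a table. The top surface is at 664 + 41 = 705 mm.


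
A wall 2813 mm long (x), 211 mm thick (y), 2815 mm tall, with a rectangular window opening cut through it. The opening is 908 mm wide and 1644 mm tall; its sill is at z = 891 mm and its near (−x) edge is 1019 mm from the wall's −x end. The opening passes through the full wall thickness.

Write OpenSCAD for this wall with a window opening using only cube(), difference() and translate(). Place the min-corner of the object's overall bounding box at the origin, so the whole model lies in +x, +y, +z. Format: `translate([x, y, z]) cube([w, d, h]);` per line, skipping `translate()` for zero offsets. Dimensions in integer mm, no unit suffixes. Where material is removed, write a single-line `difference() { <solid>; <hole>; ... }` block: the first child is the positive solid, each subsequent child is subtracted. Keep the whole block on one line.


difference() { cube([2813, 211, 2815]); translate([1019, 0, 891]) cube([908, 211, 1644]); }


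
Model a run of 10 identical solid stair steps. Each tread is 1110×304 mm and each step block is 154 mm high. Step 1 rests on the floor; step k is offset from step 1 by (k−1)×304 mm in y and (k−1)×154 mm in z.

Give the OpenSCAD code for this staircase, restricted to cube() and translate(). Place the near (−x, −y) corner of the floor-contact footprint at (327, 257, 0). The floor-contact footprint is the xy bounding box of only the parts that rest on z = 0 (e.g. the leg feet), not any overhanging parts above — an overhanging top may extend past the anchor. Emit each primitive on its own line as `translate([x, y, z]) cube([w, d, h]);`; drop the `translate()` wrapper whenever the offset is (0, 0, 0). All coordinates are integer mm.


translate([327, 257, 0]) cube([1110, 304, 154]);
translate([327, 561, 154]) cube([1110, 304, 154]);
translate([327, 865, 308]) cube([1110, 304, 154]);
translate([327, 1169, 462]) cube([1110, 304, 154]);
translate([327, 1473, 616]) cube([1110, 304, 154]);
translate([327, 1777, 770]) cube([1110, 304, 154]);
translate([327, 2081, 924]) cube([1110, 304, 154]);
translate([327, 2385, 1078]) cube([1110, 304, 154]);
translate([327, 2689, 1232]) cube([1110, 304, 154]);
translate([327, 2993, 1386]) cube([1110, 304, 154]);


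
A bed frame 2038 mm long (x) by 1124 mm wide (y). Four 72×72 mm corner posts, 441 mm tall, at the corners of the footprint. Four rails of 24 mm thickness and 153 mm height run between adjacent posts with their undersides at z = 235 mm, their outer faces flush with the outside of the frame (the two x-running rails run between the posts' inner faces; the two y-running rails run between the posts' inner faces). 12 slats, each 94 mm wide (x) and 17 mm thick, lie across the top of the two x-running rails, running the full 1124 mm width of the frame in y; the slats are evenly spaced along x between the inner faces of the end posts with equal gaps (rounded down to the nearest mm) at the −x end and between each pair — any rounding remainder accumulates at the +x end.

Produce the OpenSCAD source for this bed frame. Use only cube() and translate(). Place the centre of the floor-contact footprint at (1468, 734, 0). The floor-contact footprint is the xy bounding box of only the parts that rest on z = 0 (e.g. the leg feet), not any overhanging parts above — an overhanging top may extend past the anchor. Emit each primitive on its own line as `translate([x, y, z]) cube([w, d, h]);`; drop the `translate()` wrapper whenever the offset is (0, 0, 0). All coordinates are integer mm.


translate([449, 172, 0]) cube([72, 72, 441]);
translate([449, 1224, 0]) cube([72, 72, 441]);
translate([2415, 172, 0]) cube([72, 72, 441]);
translate([2415, 1224, 0]) cube([72, 72, 441]);
translate([521, 172, 235]) cube([1894, 24, 153]);
translate([521, 1272, 235]) cube([1894, 24, 153]);
translate([449, 244, 235]) cube([24, 980, 153]);
translate([2463, 244, 235]) cube([24, 980, 153]);
translate([579, 172, 388]) cube([94, 1124, 17]);
translate([731, 172, 388]) cube([94, 1124, 17]);
translate([883, 172, 388]) cube([94, 1124, 17]);
translate([1035, 172, 388]) cube([94, 1124, 17]);
translate([1187, 172, 388]) cube([94, 1124, 17]);
translate([1339, 172, 388]) cube([94, 1124, 17]);
translate([1491, 172, 388]) cube([94, 1124, 17]);
translate([1643, 172, 388]) cube([94, 1124, 17]);
translate([1795, 172, 388]) cube([94, 1124, 17]);
translate([1947, 172, 388]) cube([94, 1124, 17]);
translate([2099, 172, 388]) cube([94, 1124, 17]);
translate([2251, 172, 388]) cube([94, 1124, 17]);


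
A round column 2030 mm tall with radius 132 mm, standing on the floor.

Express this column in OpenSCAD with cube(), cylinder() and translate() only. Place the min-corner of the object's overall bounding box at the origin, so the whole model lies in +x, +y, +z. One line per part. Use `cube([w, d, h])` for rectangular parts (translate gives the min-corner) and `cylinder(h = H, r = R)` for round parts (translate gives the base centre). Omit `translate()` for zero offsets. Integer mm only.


translate([132, 132, 0]) cylinder(h = 2030, r = 132);


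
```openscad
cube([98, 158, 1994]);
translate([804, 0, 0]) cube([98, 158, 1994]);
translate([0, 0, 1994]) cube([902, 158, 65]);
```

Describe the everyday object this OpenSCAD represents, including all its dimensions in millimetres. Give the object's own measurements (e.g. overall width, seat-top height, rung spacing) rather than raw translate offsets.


A door frame. The clear opening is 706 mm wide and 1994 mm high. Two 98 mm wide jambs, 158 mm deep, stand either side of the opening from the floor to the top of the opening. A 65 mm thick head sits across the top of both jambs, spanning the full outside width of the frame.


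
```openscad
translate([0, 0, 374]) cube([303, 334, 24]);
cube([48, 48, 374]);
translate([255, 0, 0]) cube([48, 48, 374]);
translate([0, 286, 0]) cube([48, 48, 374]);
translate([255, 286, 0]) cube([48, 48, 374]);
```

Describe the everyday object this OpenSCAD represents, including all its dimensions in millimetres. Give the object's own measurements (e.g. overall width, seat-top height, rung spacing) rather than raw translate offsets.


A simple wooden stool: a rectangular seat 303 mm (x) by 334 mm (y), 24 mm thick, top face at z = 398 mm, on four square legs, each 48×48 mm in cross-section. The legs rest on z = 0, each flush with a corner of the seat.


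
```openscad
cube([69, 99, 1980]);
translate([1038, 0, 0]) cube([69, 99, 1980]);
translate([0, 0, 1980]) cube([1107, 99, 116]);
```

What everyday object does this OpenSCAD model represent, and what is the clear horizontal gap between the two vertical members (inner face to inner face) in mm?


A door frame. The clear opening width is 969 mm.

Two 1980 mm tall posts with a header on top — a door frame. The left jamb is 69 mm wide at x = 0; the right jamb starts at x = 1038. The clear opening is 1038 − 69 = 969 mm.


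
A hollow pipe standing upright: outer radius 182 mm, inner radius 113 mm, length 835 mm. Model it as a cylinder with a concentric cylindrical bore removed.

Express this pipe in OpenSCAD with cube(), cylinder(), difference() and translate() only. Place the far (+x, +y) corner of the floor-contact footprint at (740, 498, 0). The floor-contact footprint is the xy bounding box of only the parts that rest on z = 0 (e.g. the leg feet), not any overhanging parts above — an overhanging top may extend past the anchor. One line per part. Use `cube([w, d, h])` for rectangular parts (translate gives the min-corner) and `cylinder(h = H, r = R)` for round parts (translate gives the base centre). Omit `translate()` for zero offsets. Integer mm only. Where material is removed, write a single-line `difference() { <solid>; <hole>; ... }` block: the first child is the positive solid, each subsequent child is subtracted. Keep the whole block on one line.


difference() { translate([558, 316, 0]) cylinder(h = 835, r = 182); translate([558, 316, 0]) cylinder(h = 835, r = 113); }


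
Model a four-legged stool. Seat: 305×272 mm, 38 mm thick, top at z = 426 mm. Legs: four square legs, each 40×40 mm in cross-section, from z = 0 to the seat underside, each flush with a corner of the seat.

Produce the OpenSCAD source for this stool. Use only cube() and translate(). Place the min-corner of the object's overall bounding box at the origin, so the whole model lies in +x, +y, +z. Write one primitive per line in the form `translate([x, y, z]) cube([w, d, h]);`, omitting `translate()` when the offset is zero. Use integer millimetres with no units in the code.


translate([0, 0, 388]) cube([305, 272, 38]);
cube([40, 40, 388]);
translate([265, 0, 0]) cube([40, 40, 388]);
translate([0, 232, 0]) cube([40, 40, 388]);
translate([265, 232, 0]) cube([40, 40, 388]);


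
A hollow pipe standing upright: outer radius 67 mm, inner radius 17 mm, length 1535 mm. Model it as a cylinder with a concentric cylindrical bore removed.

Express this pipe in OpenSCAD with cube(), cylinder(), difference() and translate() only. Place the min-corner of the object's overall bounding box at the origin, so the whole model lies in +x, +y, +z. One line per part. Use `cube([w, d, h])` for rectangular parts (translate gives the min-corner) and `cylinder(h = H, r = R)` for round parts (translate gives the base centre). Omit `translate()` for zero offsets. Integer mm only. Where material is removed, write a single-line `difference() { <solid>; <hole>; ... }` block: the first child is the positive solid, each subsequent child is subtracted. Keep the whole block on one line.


difference() { translate([67, 67, 0]) cylinder(h = 1535, r = 67); translate([67, 67, 0]) cylinder(h = 1535, r = 17); }


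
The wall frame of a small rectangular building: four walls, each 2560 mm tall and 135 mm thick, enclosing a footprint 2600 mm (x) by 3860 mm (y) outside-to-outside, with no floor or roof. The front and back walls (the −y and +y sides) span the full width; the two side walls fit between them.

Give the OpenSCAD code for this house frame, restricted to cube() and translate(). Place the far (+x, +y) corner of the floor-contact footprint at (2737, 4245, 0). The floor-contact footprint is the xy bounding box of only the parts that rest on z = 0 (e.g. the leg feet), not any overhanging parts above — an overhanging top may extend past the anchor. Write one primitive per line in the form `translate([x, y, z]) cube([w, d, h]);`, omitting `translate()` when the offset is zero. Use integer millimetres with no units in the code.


translate([137, 385, 0]) cube([2600, 135, 2560]);
translate([137, 4110, 0]) cube([2600, 135, 2560]);
translate([137, 520, 0]) cube([135, 3590, 2560]);
translate([2602, 520, 0]) cube([135, 3590, 2560]);


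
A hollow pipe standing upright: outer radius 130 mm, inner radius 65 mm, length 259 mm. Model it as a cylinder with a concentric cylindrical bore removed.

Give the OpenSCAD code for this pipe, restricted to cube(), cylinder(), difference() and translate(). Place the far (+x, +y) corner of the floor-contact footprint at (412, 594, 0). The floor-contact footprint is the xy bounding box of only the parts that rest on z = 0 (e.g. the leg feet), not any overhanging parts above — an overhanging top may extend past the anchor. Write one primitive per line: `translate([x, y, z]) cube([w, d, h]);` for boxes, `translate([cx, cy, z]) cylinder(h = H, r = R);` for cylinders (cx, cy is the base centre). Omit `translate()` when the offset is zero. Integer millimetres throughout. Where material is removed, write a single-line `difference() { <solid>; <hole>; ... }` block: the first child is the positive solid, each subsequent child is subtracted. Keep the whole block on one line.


difference() { translate([282, 464, 0]) cylinder(h = 259, r = 130); translate([282, 464, 0]) cylinder(h = 259, r = 65); }


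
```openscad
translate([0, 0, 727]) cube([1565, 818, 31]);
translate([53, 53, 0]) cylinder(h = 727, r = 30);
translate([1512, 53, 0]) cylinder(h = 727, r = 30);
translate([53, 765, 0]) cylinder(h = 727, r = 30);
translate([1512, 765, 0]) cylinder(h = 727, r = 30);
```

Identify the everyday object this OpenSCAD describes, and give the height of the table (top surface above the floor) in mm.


A table. The table height is 758 mm.

A 1565×818×31 slab sits at z = 727 on four Ø60 mm round legs — a table. The top surface is at 727 + 31 = 758 mm.


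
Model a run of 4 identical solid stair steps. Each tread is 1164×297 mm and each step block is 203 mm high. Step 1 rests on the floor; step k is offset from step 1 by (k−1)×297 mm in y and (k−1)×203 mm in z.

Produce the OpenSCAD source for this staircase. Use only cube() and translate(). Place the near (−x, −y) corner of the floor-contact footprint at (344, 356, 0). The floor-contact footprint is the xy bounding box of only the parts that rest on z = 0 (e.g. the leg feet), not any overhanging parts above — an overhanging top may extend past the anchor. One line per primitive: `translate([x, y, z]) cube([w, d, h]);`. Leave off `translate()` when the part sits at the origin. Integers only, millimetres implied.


translate([344, 356, 0]) cube([1164, 297, 203]);
translate([344, 653, 203]) cube([1164, 297, 203]);
translate([344, 950, 406]) cube([1164, 297, 203]);
translate([344, 1247, 609]) cube([1164, 297, 203]);
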